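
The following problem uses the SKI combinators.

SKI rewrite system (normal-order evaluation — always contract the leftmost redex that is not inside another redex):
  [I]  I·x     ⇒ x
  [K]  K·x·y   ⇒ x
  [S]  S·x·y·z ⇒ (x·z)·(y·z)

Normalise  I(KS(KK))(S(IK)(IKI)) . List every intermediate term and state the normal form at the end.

Answer: normal form = S(SK(KI))  (in 4 steps)

Working:
  start: I(KS(KK))(S(IK)(IKI))
  →1  KS(KK)(S(IK)(IKI))
  →2  S(S(IK)(IKI))
  →3  S(SK(IKI))
  →4  S(SK(KI))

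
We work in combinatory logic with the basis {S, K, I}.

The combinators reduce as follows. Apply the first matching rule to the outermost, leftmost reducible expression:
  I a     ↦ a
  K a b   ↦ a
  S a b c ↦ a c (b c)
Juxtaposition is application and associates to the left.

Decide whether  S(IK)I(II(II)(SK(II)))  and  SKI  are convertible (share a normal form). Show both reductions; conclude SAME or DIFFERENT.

Answer: SAME — A ⇓ SKI, B ⇓ SKI

Working:
Term A:
  start: S(IK)I(II(II)(SK(II)))
  →1  IK(II(II)(SK(II)))(I(II(II)(SK(II))))
  →2  K(II(II)(SK(II)))(I(II(II)(SK(II))))
  →3  II(II)(SK(II))
  →4  I(II)(SK(II))
  →5  II(SK(II))
  →6  I(SK(II))
  →7  SK(II)
  →8  SKI

Term B:
  start: SKI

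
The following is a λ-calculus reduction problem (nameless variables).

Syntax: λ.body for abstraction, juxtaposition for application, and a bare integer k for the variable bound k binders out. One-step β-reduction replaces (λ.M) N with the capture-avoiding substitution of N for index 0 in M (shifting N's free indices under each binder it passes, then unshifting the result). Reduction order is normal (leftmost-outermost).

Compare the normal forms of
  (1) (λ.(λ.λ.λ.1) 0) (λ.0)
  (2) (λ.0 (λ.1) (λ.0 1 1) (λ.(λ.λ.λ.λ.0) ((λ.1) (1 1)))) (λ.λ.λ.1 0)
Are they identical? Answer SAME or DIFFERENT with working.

Term A:
  start: (λ.(λ.λ.λ.1) 0) (λ.0)
  step 1: (λ.λ.λ.1) (λ.0)
  step 2: λ.λ.1

Term B:
  start: (λ.0 (λ.1) (λ.0 1 1) (λ.(λ.λ.λ.λ.0) ((λ.1) (1 1)))) (λ.λ.λ.1 0)
  step 1: (λ.λ.λ.1 0) (λ.λ.λ.λ.1 0) (λ.0 (λ.λ.λ.1 0) (λ.λ.λ.1 0)) (λ.(λ.λ.λ.λ.0) ((λ.1) ((λ.λ.λ.1 0) (λ.λ.λ.1 0))))
  step 2: (λ.λ.1 0) (λ.0 (λ.λ.λ.1 0) (λ.λ.λ.1 0)) (λ.(λ.λ.λ.λ.0) ((λ.1) ((λ.λ.λ.1 0) (λ.λ.λ.1 0))))
  step 3: (λ.(λ.0 (λ.λ.λ.1 0) (λ.λ.λ.1 0)) 0) (λ.(λ.λ.λ.λ.0) ((λ.1) ((λ.λ.λ.1 0) (λ.λ.λ.1 0))))
  step 4: (λ.0 (λ.λ.λ.1 0) (λ.λ.λ.1 0)) (λ.(λ.λ.λ.λ.0) ((λ.1) ((λ.λ.λ.1 0) (λ.λ.λ.1 0))))
  step 5: (λ.(λ.λ.λ.λ.0) ((λ.1) ((λ.λ.λ.1 0) (λ.λ.λ.1 0)))) (λ.λ.λ.1 0) (λ.λ.λ.1 0)
  step 6: (λ.λ.λ.λ.0) ((λ.λ.λ.λ.1 0) ((λ.λ.λ.1 0) (λ.λ.λ.1 0))) (λ.λ.λ.1 0)
  step 7: (λ.λ.λ.0) (λ.λ.λ.1 0)
  step 8: λ.λ.0

Answer: DIFFERENT — A ⇓ λ.λ.1, B ⇓ λ.λ.0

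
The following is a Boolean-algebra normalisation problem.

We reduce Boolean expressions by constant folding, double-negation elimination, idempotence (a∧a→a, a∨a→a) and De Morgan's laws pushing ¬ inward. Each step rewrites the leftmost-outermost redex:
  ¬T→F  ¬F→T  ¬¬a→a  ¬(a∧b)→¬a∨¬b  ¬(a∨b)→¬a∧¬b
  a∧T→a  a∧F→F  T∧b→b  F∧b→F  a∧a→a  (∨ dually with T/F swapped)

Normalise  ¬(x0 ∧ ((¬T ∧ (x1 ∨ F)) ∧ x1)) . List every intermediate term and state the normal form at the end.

Answer: normal form = T  (in 7 steps)

Reduction:
  start: ¬(x0 ∧ ((¬T ∧ (x1 ∨ F)) ∧ x1))
  [1] ¬x0 ∨ ¬((¬T ∧ (x1 ∨ F)) ∧ x1)
  [2] ¬x0 ∨ (¬(¬T ∧ (x1 ∨ F)) ∨ ¬x1)
  [3] ¬x0 ∨ ((¬¬T ∨ ¬(x1 ∨ F)) ∨ ¬x1)
  [4] ¬x0 ∨ ((T ∨ ¬(x1 ∨ F)) ∨ ¬x1)
  [5] ¬x0 ∨ (T ∨ ¬x1)
  [6] ¬x0 ∨ T
  [7] T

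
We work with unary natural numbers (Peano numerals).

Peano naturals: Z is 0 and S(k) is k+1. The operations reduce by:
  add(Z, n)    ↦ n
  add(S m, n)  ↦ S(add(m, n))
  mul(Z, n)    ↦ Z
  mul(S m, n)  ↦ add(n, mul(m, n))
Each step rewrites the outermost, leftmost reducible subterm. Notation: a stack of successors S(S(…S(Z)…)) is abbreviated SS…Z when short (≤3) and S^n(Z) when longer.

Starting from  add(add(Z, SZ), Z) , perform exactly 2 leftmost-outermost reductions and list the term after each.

Answer: after 2 steps: S(add(Z, Z))

Reduction:
  start: add(add(Z, SZ), Z)
  →1  add(SZ, Z)
  →2  S(add(Z, Z))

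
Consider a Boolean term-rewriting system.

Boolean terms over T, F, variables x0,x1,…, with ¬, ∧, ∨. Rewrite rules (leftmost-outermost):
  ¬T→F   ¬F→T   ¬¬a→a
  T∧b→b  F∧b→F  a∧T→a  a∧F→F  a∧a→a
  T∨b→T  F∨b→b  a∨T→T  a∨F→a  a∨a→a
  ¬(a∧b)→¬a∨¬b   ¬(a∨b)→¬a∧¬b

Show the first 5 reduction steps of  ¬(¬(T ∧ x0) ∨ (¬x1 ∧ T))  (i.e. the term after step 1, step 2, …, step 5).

Answer: after 5 steps: x0 ∧ (x1 ∨ ¬T)

Reduction:
  start: ¬(¬(T ∧ x0) ∨ (¬x1 ∧ T))
  →1  ¬¬(T ∧ x0) ∧ ¬(¬x1 ∧ T)
  →2  (T ∧ x0) ∧ ¬(¬x1 ∧ T)
  →3  x0 ∧ ¬(¬x1 ∧ T)
  →4  x0 ∧ (¬¬x1 ∨ ¬T)
  →5  x0 ∧ (x1 ∨ ¬T)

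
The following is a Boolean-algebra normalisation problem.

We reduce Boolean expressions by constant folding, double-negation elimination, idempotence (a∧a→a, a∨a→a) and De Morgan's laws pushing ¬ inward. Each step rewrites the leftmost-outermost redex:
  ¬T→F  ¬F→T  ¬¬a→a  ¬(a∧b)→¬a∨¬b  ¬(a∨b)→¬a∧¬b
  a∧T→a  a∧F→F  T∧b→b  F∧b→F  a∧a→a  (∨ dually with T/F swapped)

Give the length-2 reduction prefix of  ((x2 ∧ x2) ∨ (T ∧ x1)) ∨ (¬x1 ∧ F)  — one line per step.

  start: ((x2 ∧ x2) ∨ (T ∧ x1)) ∨ (¬x1 ∧ F)
  step 1: (x2 ∨ (T ∧ x1)) ∨ (¬x1 ∧ F)
  step 2: (x2 ∨ x1) ∨ (¬x1 ∧ F)

Answer: after 2 steps: (x2 ∨ x1) ∨ (¬x1 ∧ F)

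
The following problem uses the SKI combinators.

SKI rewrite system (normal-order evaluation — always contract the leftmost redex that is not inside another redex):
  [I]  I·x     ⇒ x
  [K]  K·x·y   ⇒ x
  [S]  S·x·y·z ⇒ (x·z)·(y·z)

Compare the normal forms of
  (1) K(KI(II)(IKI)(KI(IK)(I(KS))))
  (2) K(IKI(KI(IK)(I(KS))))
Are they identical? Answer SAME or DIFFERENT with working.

Answer: SAME — A ⇓ KI, B ⇓ KI

Working:
Term A:
  start: K(KI(II)(IKI)(KI(IK)(I(KS))))
  →1  K(I(IKI)(KI(IK)(I(KS))))
  →2  K(IKI(KI(IK)(I(KS))))
  →3  K(KI(KI(IK)(I(KS))))
  →4  KI

Term B:
  start: K(IKI(KI(IK)(I(KS))))
  →1  K(KI(KI(IK)(I(KS))))
  →2  KI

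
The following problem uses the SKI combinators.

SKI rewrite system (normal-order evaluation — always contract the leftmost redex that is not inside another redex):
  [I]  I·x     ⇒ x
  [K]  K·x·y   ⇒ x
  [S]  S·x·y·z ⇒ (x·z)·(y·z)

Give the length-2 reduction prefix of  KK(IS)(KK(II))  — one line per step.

  start: KK(IS)(KK(II))
  [1] K(KK(II))
  [2] KK

Answer: after 2 steps: KK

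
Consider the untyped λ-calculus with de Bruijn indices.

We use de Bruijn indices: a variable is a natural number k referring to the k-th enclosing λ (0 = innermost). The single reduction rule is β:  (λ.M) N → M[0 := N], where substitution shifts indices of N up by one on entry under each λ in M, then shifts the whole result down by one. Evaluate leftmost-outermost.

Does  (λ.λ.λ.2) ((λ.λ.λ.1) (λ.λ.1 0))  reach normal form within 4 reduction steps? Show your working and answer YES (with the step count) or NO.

Answer: YES — reaches normal form λ.λ.λ.λ.1 in 2 ≤ 4 steps

Reduction:
  start: (λ.λ.λ.2) ((λ.λ.λ.1) (λ.λ.1 0))
  step 1: λ.λ.(λ.λ.λ.1) (λ.λ.1 0)
  step 2: λ.λ.λ.λ.1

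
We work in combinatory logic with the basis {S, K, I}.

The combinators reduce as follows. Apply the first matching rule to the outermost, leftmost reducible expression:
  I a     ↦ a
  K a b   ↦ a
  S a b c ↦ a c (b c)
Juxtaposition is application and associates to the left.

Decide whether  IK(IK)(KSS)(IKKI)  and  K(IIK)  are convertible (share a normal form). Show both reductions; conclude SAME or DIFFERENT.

Term A:
  start: IK(IK)(KSS)(IKKI)
  [1] K(IK)(KSS)(IKKI)
  [2] IK(IKKI)
  [3] K(IKKI)
  [4] K(KKI)
  [5] KK

Term B:
  start: K(IIK)
  [1] K(IK)
  [2] KK

Answer: SAME — A ⇓ KK, B ⇓ KK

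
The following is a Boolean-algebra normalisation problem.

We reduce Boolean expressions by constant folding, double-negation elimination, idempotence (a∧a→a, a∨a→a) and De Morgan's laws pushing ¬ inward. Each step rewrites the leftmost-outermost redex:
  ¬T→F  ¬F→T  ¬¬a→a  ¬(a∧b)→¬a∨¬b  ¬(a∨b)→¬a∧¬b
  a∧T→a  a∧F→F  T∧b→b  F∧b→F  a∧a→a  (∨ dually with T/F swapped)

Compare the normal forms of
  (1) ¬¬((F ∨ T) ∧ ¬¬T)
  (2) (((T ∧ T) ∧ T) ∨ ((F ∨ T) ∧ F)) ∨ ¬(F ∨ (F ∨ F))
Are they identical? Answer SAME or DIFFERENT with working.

Answer: SAME — A ⇓ T, B ⇓ T

Derivation:
Term A:
  start: ¬¬((F ∨ T) ∧ ¬¬T)
  [1] (F ∨ T) ∧ ¬¬T
  [2] T ∧ ¬¬T
  [3] ¬¬T
  [4] T

Term B:
  start: (((T ∧ T) ∧ T) ∨ ((F ∨ T) ∧ F)) ∨ ¬(F ∨ (F ∨ F))
  [1] ((T ∧ T) ∨ ((F ∨ T) ∧ F)) ∨ ¬(F ∨ (F ∨ F))
  [2] (T ∨ ((F ∨ T) ∧ F)) ∨ ¬(F ∨ (F ∨ F))
  [3] T ∨ ¬(F ∨ (F ∨ F))
  [4] T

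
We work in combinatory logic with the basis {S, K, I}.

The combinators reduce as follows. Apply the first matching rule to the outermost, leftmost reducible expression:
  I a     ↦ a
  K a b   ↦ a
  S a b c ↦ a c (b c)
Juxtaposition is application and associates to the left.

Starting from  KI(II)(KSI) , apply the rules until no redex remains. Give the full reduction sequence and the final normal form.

Answer: normal form = S  (in 3 steps)

Working:
  start: KI(II)(KSI)
  [1] I(KSI)
  [2] KSI
  [3] S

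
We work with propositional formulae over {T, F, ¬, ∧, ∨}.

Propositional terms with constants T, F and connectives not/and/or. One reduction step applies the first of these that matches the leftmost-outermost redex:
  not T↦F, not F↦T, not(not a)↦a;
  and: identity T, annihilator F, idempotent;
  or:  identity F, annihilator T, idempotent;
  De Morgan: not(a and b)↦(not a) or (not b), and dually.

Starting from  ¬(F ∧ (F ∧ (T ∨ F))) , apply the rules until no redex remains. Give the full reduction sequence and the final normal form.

Answer: normal form = T  (in 3 steps)

Working:
  start: ¬(F ∧ (F ∧ (T ∨ F)))
  →1  ¬F ∨ ¬(F ∧ (T ∨ F))
  →2  T ∨ ¬(F ∧ (T ∨ F))
  →3  T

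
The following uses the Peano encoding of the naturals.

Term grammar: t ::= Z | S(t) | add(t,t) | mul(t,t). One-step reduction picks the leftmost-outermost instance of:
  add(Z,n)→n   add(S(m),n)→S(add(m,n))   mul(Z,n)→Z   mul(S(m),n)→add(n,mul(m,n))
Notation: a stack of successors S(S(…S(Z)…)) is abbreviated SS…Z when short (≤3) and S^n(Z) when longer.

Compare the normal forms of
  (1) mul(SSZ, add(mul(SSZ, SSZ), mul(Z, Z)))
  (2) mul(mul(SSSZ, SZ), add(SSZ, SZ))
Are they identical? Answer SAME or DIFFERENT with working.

Term A:
  start: mul(SSZ, add(mul(SSZ, SSZ), mul(Z, Z)))
  →1  add(add(mul(SSZ, SSZ), mul(Z, Z)), mul(SZ, add(mul(SSZ, SSZ), mul(Z, Z))))
  →2  add(add(add(SSZ, mul(SZ, SSZ)), mul(Z, Z)), mul(SZ, add(mul(SSZ, SSZ), mul(Z, Z))))
  →3  add(add(S(add(SZ, mul(SZ, SSZ))), mul(Z, Z)), mul(SZ, add(mul(SSZ, SSZ), mul(Z, Z))))
  →4  add(S(add(add(SZ, mul(SZ, SSZ)), mul(Z, Z))), mul(SZ, add(mul(SSZ, SSZ), mul(Z, Z))))
  →5  S(add(add(add(SZ, mul(SZ, SSZ)), mul(Z, Z)), mul(SZ, add(mul(SSZ, SSZ), mul(Z, Z)))))
  →6  S(add(add(S(add(Z, mul(SZ, SSZ))), mul(Z, Z)), mul(SZ, add(mul(SSZ, SSZ), mul(Z, Z)))))
  →7  S(add(S(add(add(Z, mul(SZ, SSZ)), mul(Z, Z))), mul(SZ, add(mul(SSZ, SSZ), mul(Z, Z)))))
  →8  S(S(add(add(add(Z, mul(SZ, SSZ)), mul(Z, Z)), mul(SZ, add(mul(SSZ, SSZ), mul(Z, Z))))))
  →9  S(S(add(add(mul(SZ, SSZ), mul(Z, Z)), mul(SZ, add(mul(SSZ, SSZ), mul(Z, Z))))))
  →10  S(S(add(add(add(SSZ, mul(Z, SSZ)), mul(Z, Z)), mul(SZ, add(mul(SSZ, SSZ), mul(Z, Z))))))
  →11  S(S(add(add(S(add(SZ, mul(Z, SSZ))), mul(Z, Z)), mul(SZ, add(mul(SSZ, SSZ), mul(Z, Z))))))
  →12  S(S(add(S(add(add(SZ, mul(Z, SSZ)), mul(Z, Z))), mul(SZ, add(mul(SSZ, SSZ), mul(Z, Z))))))
  →13  S(S(S(add(add(add(SZ, mul(Z, SSZ)), mul(Z, Z)), mul(SZ, add(mul(SSZ, SSZ), mul(Z, Z)))))))
  →14  S(S(S(add(add(S(add(Z, mul(Z, SSZ))), mul(Z, Z)), mul(SZ, add(mul(SSZ, SSZ), mul(Z, Z)))))))
  →15  S(S(S(add(S(add(add(Z, mul(Z, SSZ)), mul(Z, Z))), mul(SZ, add(mul(SSZ, SSZ), mul(Z, Z)))))))
  →16  S(S(S(S(add(add(add(Z, mul(Z, SSZ)), mul(Z, Z)), mul(SZ, add(mul(SSZ, SSZ), mul(Z, Z))))))))
  →17  S(S(S(S(add(add(mul(Z, SSZ), mul(Z, Z)), mul(SZ, add(mul(SSZ, SSZ), mul(Z, Z))))))))
  →18  S(S(S(S(add(add(Z, mul(Z, Z)), mul(SZ, add(mul(SSZ, SSZ), mul(Z, Z))))))))
  →19  S(S(S(S(add(mul(Z, Z), mul(SZ, add(mul(SSZ, SSZ), mul(Z, Z))))))))
  →20  S(S(S(S(add(Z, mul(SZ, add(mul(SSZ, SSZ), mul(Z, Z))))))))
  →21  S(S(S(S(mul(SZ, add(mul(SSZ, SSZ), mul(Z, Z)))))))
  →22  S(S(S(S(add(add(mul(SSZ, SSZ), mul(Z, Z)), mul(Z, add(mul(SSZ, SSZ), mul(Z, Z))))))))
  →23  S(S(S(S(add(add(add(SSZ, mul(SZ, SSZ)), mul(Z, Z)), mul(Z, add(mul(SSZ, SSZ), mul(Z, Z))))))))
  →24  S(S(S(S(add(add(S(add(SZ, mul(SZ, SSZ))), mul(Z, Z)), mul(Z, add(mul(SSZ, SSZ), mul(Z, Z))))))))
  →25  S(S(S(S(add(S(add(add(SZ, mul(SZ, SSZ)), mul(Z, Z))), mul(Z, add(mul(SSZ, SSZ), mul(Z, Z))))))))
  →26  S(S(S(S(S(add(add(add(SZ, mul(SZ, SSZ)), mul(Z, Z)), mul(Z, add(mul(SSZ, SSZ), mul(Z, Z)))))))))
  →27  S(S(S(S(S(add(add(S(add(Z, mul(SZ, SSZ))), mul(Z, Z)), mul(Z, add(mul(SSZ, SSZ), mul(Z, Z)))))))))
  →28  S(S(S(S(S(add(S(add(add(Z, mul(SZ, SSZ)), mul(Z, Z))), mul(Z, add(mul(SSZ, SSZ), mul(Z, Z)))))))))
  →29  S(S(S(S(S(S(add(add(add(Z, mul(SZ, SSZ)), mul(Z, Z)), mul(Z, add(mul(SSZ, SSZ), mul(Z, Z))))))))))
  →30  S(S(S(S(S(S(add(add(mul(SZ, SSZ), mul(Z, Z)), mul(Z, add(mul(SSZ, SSZ), mul(Z, Z))))))))))
  →31  S(S(S(S(S(S(add(add(add(SSZ, mul(Z, SSZ)), mul(Z, Z)), mul(Z, add(mul(SSZ, SSZ), mul(Z, Z))))))))))
  →32  S(S(S(S(S(S(add(add(S(add(SZ, mul(Z, SSZ))), mul(Z, Z)), mul(Z, add(mul(SSZ, SSZ), mul(Z, Z))))))))))
  →33  S(S(S(S(S(S(add(S(add(add(SZ, mul(Z, SSZ)), mul(Z, Z))), mul(Z, add(mul(SSZ, SSZ), mul(Z, Z))))))))))
  →34  S(S(S(S(S(S(S(add(add(add(SZ, mul(Z, SSZ)), mul(Z, Z)), mul(Z, add(mul(SSZ, SSZ), mul(Z, Z)))))))))))
  →35  S(S(S(S(S(S(S(add(add(S(add(Z, mul(Z, SSZ))), mul(Z, Z)), mul(Z, add(mul(SSZ, SSZ), mul(Z, Z)))))))))))
  →36  S(S(S(S(S(S(S(add(S(add(add(Z, mul(Z, SSZ)), mul(Z, Z))), mul(Z, add(mul(SSZ, SSZ), mul(Z, Z)))))))))))
  →37  S(S(S(S(S(S(S(S(add(add(add(Z, mul(Z, SSZ)), mul(Z, Z)), mul(Z, add(mul(SSZ, SSZ), mul(Z, Z))))))))))))
  →38  S(S(S(S(S(S(S(S(add(add(mul(Z, SSZ), mul(Z, Z)), mul(Z, add(mul(SSZ, SSZ), mul(Z, Z))))))))))))
  →39  S(S(S(S(S(S(S(S(add(add(Z, mul(Z, Z)), mul(Z, add(mul(SSZ, SSZ), mul(Z, Z))))))))))))
  →40  S(S(S(S(S(S(S(S(add(mul(Z, Z), mul(Z, add(mul(SSZ, SSZ), mul(Z, Z))))))))))))
  →41  S(S(S(S(S(S(S(S(add(Z, mul(Z, add(mul(SSZ, SSZ), mul(Z, Z))))))))))))
  →42  S(S(S(S(S(S(S(S(mul(Z, add(mul(SSZ, SSZ), mul(Z, Z)))))))))))
  →43  S^8(Z)

Term B:
  start: mul(mul(SSSZ, SZ), add(SSZ, SZ))
  →1  mul(add(SZ, mul(SSZ, SZ)), add(SSZ, SZ))
  →2  mul(S(add(Z, mul(SSZ, SZ))), add(SSZ, SZ))
  →3  add(add(SSZ, SZ), mul(add(Z, mul(SSZ, SZ)), add(SSZ, SZ)))
  →4  add(S(add(SZ, SZ)), mul(add(Z, mul(SSZ, SZ)), add(SSZ, SZ)))
  →5  S(add(add(SZ, SZ), mul(add(Z, mul(SSZ, SZ)), add(SSZ, SZ))))
  →6  S(add(S(add(Z, SZ)), mul(add(Z, mul(SSZ, SZ)), add(SSZ, SZ))))
  →7  S(S(add(add(Z, SZ), mul(add(Z, mul(SSZ, SZ)), add(SSZ, SZ)))))
  →8  S(S(add(SZ, mul(add(Z, mul(SSZ, SZ)), add(SSZ, SZ)))))
  →9  S(S(S(add(Z, mul(add(Z, mul(SSZ, SZ)), add(SSZ, SZ))))))
  →10  S(S(S(mul(add(Z, mul(SSZ, SZ)), add(SSZ, SZ)))))
  →11  S(S(S(mul(mul(SSZ, SZ), add(SSZ, SZ)))))
  →12  S(S(S(mul(add(SZ, mul(SZ, SZ)), add(SSZ, SZ)))))
  →13  S(S(S(mul(S(add(Z, mul(SZ, SZ))), add(SSZ, SZ)))))
  →14  S(S(S(add(add(SSZ, SZ), mul(add(Z, mul(SZ, SZ)), add(SSZ, SZ))))))
  →15  S(S(S(add(S(add(SZ, SZ)), mul(add(Z, mul(SZ, SZ)), add(SSZ, SZ))))))
  →16  S(S(S(S(add(add(SZ, SZ), mul(add(Z, mul(SZ, SZ)), add(SSZ, SZ)))))))
  →17  S(S(S(S(add(S(add(Z, SZ)), mul(add(Z, mul(SZ, SZ)), add(SSZ, SZ)))))))
  →18  S(S(S(S(S(add(add(Z, SZ), mul(add(Z, mul(SZ, SZ)), add(SSZ, SZ))))))))
  →19  S(S(S(S(S(add(SZ, mul(add(Z, mul(SZ, SZ)), add(SSZ, SZ))))))))
  →20  S(S(S(S(S(S(add(Z, mul(add(Z, mul(SZ, SZ)), add(SSZ, SZ)))))))))
  →21  S(S(S(S(S(S(mul(add(Z, mul(SZ, SZ)), add(SSZ, SZ))))))))
  →22  S(S(S(S(S(S(mul(mul(SZ, SZ), add(SSZ, SZ))))))))
  →23  S(S(S(S(S(S(mul(add(SZ, mul(Z, SZ)), add(SSZ, SZ))))))))
  →24  S(S(S(S(S(S(mul(S(add(Z, mul(Z, SZ))), add(SSZ, SZ))))))))
  →25  S(S(S(S(S(S(add(add(SSZ, SZ), mul(add(Z, mul(Z, SZ)), add(SSZ, SZ)))))))))
  →26  S(S(S(S(S(S(add(S(add(SZ, SZ)), mul(add(Z, mul(Z, SZ)), add(SSZ, SZ)))))))))
  →27  S(S(S(S(S(S(S(add(add(SZ, SZ), mul(add(Z, mul(Z, SZ)), add(SSZ, SZ))))))))))
  →28  S(S(S(S(S(S(S(add(S(add(Z, SZ)), mul(add(Z, mul(Z, SZ)), add(SSZ, SZ))))))))))
  →29  S(S(S(S(S(S(S(S(add(add(Z, SZ), mul(add(Z, mul(Z, SZ)), add(SSZ, SZ)))))))))))
  →30  S(S(S(S(S(S(S(S(add(SZ, mul(add(Z, mul(Z, SZ)), add(SSZ, SZ)))))))))))
  →31  S(S(S(S(S(S(S(S(S(add(Z, mul(add(Z, mul(Z, SZ)), add(SSZ, SZ))))))))))))
  →32  S(S(S(S(S(S(S(S(S(mul(add(Z, mul(Z, SZ)), add(SSZ, SZ)))))))))))
  →33  S(S(S(S(S(S(S(S(S(mul(mul(Z, SZ), add(SSZ, SZ)))))))))))
  →34  S(S(S(S(S(S(S(S(S(mul(Z, add(SSZ, SZ)))))))))))
  →35  S^9(Z)

Answer: DIFFERENT — A ⇓ S^8(Z), B ⇓ S^9(Z)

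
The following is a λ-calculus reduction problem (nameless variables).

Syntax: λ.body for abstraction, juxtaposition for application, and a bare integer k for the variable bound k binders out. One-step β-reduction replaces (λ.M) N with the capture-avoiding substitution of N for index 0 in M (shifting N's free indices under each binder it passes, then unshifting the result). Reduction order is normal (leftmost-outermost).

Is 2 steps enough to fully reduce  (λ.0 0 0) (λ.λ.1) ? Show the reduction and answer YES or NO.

  start: (λ.0 0 0) (λ.λ.1)
  step 1: (λ.λ.1) (λ.λ.1) (λ.λ.1)
  step 2: (λ.λ.λ.1) (λ.λ.1)

Answer: NO — after 2 steps the term is (λ.λ.λ.1) (λ.λ.1), not yet normal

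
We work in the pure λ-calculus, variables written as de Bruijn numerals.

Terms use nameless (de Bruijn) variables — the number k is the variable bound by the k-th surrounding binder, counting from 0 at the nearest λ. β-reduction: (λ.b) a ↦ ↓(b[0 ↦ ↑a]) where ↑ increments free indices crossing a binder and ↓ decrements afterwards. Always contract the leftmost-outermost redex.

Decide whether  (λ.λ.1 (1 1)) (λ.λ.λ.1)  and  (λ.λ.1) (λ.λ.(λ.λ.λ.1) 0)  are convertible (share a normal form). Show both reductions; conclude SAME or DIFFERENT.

Answer: DIFFERENT — A ⇓ λ.λ.λ.1, B ⇓ λ.λ.λ.λ.λ.1

Working:
Term A:
  start: (λ.λ.1 (1 1)) (λ.λ.λ.1)
  [1] λ.(λ.λ.λ.1) ((λ.λ.λ.1) (λ.λ.λ.1))
  [2] λ.λ.λ.1

Term B:
  start: (λ.λ.1) (λ.λ.(λ.λ.λ.1) 0)
  [1] λ.λ.λ.(λ.λ.λ.1) 0
  [2] λ.λ.λ.λ.λ.1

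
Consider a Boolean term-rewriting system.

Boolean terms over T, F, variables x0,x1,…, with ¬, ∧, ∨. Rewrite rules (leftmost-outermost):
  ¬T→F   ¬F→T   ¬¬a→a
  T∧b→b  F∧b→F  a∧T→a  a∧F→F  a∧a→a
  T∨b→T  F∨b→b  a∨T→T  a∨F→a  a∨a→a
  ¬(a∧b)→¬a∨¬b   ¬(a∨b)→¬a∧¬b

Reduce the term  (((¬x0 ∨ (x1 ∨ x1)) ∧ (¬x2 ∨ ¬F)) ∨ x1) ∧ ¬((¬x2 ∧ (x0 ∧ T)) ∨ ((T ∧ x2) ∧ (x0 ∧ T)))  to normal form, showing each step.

Answer: normal form = ((¬x0 ∨ x1) ∨ x1) ∧ ((x2 ∨ ¬x0) ∧ (¬x2 ∨ ¬x0))  (in 17 steps)

Reduction:
  start: (((¬x0 ∨ (x1 ∨ x1)) ∧ (¬x2 ∨ ¬F)) ∨ x1) ∧ ¬((¬x2 ∧ (x0 ∧ T)) ∨ ((T ∧ x2) ∧ (x0 ∧ T)))
  step 1: (((¬x0 ∨ x1) ∧ (¬x2 ∨ ¬F)) ∨ x1) ∧ ¬((¬x2 ∧ (x0 ∧ T)) ∨ ((T ∧ x2) ∧ (x0 ∧ T)))
  step 2: (((¬x0 ∨ x1) ∧ (¬x2 ∨ T)) ∨ x1) ∧ ¬((¬x2 ∧ (x0 ∧ T)) ∨ ((T ∧ x2) ∧ (x0 ∧ T)))
  step 3: (((¬x0 ∨ x1) ∧ T) ∨ x1) ∧ ¬((¬x2 ∧ (x0 ∧ T)) ∨ ((T ∧ x2) ∧ (x0 ∧ T)))
  step 4: ((¬x0 ∨ x1) ∨ x1) ∧ ¬((¬x2 ∧ (x0 ∧ T)) ∨ ((T ∧ x2) ∧ (x0 ∧ T)))
  step 5: ((¬x0 ∨ x1) ∨ x1) ∧ (¬(¬x2 ∧ (x0 ∧ T)) ∧ ¬((T ∧ x2) ∧ (x0 ∧ T)))
  step 6: ((¬x0 ∨ x1) ∨ x1) ∧ ((¬¬x2 ∨ ¬(x0 ∧ T)) ∧ ¬((T ∧ x2) ∧ (x0 ∧ T)))
  step 7: ((¬x0 ∨ x1) ∨ x1) ∧ ((x2 ∨ ¬(x0 ∧ T)) ∧ ¬((T ∧ x2) ∧ (x0 ∧ T)))
  step 8: ((¬x0 ∨ x1) ∨ x1) ∧ ((x2 ∨ (¬x0 ∨ ¬T)) ∧ ¬((T ∧ x2) ∧ (x0 ∧ T)))
  step 9: ((¬x0 ∨ x1) ∨ x1) ∧ ((x2 ∨ (¬x0 ∨ F)) ∧ ¬((T ∧ x2) ∧ (x0 ∧ T)))
  step 10: ((¬x0 ∨ x1) ∨ x1) ∧ ((x2 ∨ ¬x0) ∧ ¬((T ∧ x2) ∧ (x0 ∧ T)))
  step 11: ((¬x0 ∨ x1) ∨ x1) ∧ ((x2 ∨ ¬x0) ∧ (¬(T ∧ x2) ∨ ¬(x0 ∧ T)))
  step 12: ((¬x0 ∨ x1) ∨ x1) ∧ ((x2 ∨ ¬x0) ∧ ((¬T ∨ ¬x2) ∨ ¬(x0 ∧ T)))
  step 13: ((¬x0 ∨ x1) ∨ x1) ∧ ((x2 ∨ ¬x0) ∧ ((F ∨ ¬x2) ∨ ¬(x0 ∧ T)))
  step 14: ((¬x0 ∨ x1) ∨ x1) ∧ ((x2 ∨ ¬x0) ∧ (¬x2 ∨ ¬(x0 ∧ T)))
  step 15: ((¬x0 ∨ x1) ∨ x1) ∧ ((x2 ∨ ¬x0) ∧ (¬x2 ∨ (¬x0 ∨ ¬T)))
  step 16: ((¬x0 ∨ x1) ∨ x1) ∧ ((x2 ∨ ¬x0) ∧ (¬x2 ∨ (¬x0 ∨ F)))
  step 17: ((¬x0 ∨ x1) ∨ x1) ∧ ((x2 ∨ ¬x0) ∧ (¬x2 ∨ ¬x0))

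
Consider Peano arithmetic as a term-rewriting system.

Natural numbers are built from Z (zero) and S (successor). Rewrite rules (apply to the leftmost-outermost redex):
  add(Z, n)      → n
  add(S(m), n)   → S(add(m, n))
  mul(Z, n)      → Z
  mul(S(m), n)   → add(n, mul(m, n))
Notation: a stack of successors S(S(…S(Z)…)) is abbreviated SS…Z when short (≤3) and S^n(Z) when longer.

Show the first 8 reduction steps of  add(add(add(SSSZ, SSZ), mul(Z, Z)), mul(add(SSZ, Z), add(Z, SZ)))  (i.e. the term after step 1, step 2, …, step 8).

Answer: after 8 steps: S(S(add(S(add(add(Z, SSZ), mul(Z, Z))), mul(add(SSZ, Z), add(Z, SZ)))))

Derivation:
  start: add(add(add(SSSZ, SSZ), mul(Z, Z)), mul(add(SSZ, Z), add(Z, SZ)))
  step 1: add(add(S(add(SSZ, SSZ)), mul(Z, Z)), mul(add(SSZ, Z), add(Z, SZ)))
  step 2: add(S(add(add(SSZ, SSZ), mul(Z, Z))), mul(add(SSZ, Z), add(Z, SZ)))
  step 3: S(add(add(add(SSZ, SSZ), mul(Z, Z)), mul(add(SSZ, Z), add(Z, SZ))))
  step 4: S(add(add(S(add(SZ, SSZ)), mul(Z, Z)), mul(add(SSZ, Z), add(Z, SZ))))
  step 5: S(add(S(add(add(SZ, SSZ), mul(Z, Z))), mul(add(SSZ, Z), add(Z, SZ))))
  step 6: S(S(add(add(add(SZ, SSZ), mul(Z, Z)), mul(add(SSZ, Z), add(Z, SZ)))))
  step 7: S(S(add(add(S(add(Z, SSZ)), mul(Z, Z)), mul(add(SSZ, Z), add(Z, SZ)))))
  step 8: S(S(add(S(add(add(Z, SSZ), mul(Z, Z))), mul(add(SSZ, Z), add(Z, SZ)))))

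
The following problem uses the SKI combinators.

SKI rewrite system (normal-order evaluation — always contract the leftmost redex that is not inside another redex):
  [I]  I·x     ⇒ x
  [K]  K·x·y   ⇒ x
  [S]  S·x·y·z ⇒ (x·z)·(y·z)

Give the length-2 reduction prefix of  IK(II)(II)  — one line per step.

Answer: after 2 steps: II

Reduction:
  start: IK(II)(II)
  step 1: K(II)(II)
  step 2: II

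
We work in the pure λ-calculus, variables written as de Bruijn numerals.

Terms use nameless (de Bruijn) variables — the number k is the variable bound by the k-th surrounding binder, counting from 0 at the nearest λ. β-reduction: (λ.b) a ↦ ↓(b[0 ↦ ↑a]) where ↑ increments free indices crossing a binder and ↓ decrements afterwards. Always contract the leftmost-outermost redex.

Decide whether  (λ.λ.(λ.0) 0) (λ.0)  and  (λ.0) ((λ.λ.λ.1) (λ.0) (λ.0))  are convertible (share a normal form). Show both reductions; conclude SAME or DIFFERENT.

Answer: DIFFERENT — A ⇓ λ.0, B ⇓ λ.λ.0

Reduction:
Term A:
  start: (λ.λ.(λ.0) 0) (λ.0)
  step 1: λ.(λ.0) 0
  step 2: λ.0

Term B:
  start: (λ.0) ((λ.λ.λ.1) (λ.0) (λ.0))
  step 1: (λ.λ.λ.1) (λ.0) (λ.0)
  step 2: (λ.λ.1) (λ.0)
  step 3: λ.λ.0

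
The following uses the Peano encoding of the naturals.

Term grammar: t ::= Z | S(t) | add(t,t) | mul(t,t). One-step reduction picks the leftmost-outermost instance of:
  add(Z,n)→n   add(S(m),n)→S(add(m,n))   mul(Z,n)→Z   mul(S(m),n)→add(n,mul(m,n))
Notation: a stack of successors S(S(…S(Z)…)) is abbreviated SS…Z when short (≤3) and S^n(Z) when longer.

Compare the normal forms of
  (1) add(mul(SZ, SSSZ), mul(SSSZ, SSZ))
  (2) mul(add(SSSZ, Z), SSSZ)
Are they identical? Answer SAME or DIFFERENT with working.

Answer: SAME — A ⇓ S^9(Z), B ⇓ S^9(Z)

Reduction:
Term A:
  start: add(mul(SZ, SSSZ), mul(SSSZ, SSZ))
  step 1: add(add(SSSZ, mul(Z, SSSZ)), mul(SSSZ, SSZ))
  step 2: add(S(add(SSZ, mul(Z, SSSZ))), mul(SSSZ, SSZ))
  step 3: S(add(add(SSZ, mul(Z, SSSZ)), mul(SSSZ, SSZ)))
  step 4: S(add(S(add(SZ, mul(Z, SSSZ))), mul(SSSZ, SSZ)))
  step 5: S(S(add(add(SZ, mul(Z, SSSZ)), mul(SSSZ, SSZ))))
  step 6: S(S(add(S(add(Z, mul(Z, SSSZ))), mul(SSSZ, SSZ))))
  step 7: S(S(S(add(add(Z, mul(Z, SSSZ)), mul(SSSZ, SSZ)))))
  step 8: S(S(S(add(mul(Z, SSSZ), mul(SSSZ, SSZ)))))
  step 9: S(S(S(add(Z, mul(SSSZ, SSZ)))))
  step 10: S(S(S(mul(SSSZ, SSZ))))
  step 11: S(S(S(add(SSZ, mul(SSZ, SSZ)))))
  step 12: S(S(S(S(add(SZ, mul(SSZ, SSZ))))))
  step 13: S(S(S(S(S(add(Z, mul(SSZ, SSZ)))))))
  step 14: S(S(S(S(S(mul(SSZ, SSZ))))))
  step 15: S(S(S(S(S(add(SSZ, mul(SZ, SSZ)))))))
  step 16: S(S(S(S(S(S(add(SZ, mul(SZ, SSZ))))))))
  step 17: S(S(S(S(S(S(S(add(Z, mul(SZ, SSZ)))))))))
  step 18: S(S(S(S(S(S(S(mul(SZ, SSZ))))))))
  step 19: S(S(S(S(S(S(S(add(SSZ, mul(Z, SSZ)))))))))
  step 20: S(S(S(S(S(S(S(S(add(SZ, mul(Z, SSZ))))))))))
  step 21: S(S(S(S(S(S(S(S(S(add(Z, mul(Z, SSZ)))))))))))
  step 22: S(S(S(S(S(S(S(S(S(mul(Z, SSZ))))))))))
  step 23: S^9(Z)

Term B:
  start: mul(add(SSSZ, Z), SSSZ)
  step 1: mul(S(add(SSZ, Z)), SSSZ)
  step 2: add(SSSZ, mul(add(SSZ, Z), SSSZ))
  step 3: S(add(SSZ, mul(add(SSZ, Z), SSSZ)))
  step 4: S(S(add(SZ, mul(add(SSZ, Z), SSSZ))))
  step 5: S(S(S(add(Z, mul(add(SSZ, Z), SSSZ)))))
  step 6: S(S(S(mul(add(SSZ, Z), SSSZ))))
  step 7: S(S(S(mul(S(add(SZ, Z)), SSSZ))))
  step 8: S(S(S(add(SSSZ, mul(add(SZ, Z), SSSZ)))))
  step 9: S(S(S(S(add(SSZ, mul(add(SZ, Z), SSSZ))))))
  step 10: S(S(S(S(S(add(SZ, mul(add(SZ, Z), SSSZ)))))))
  step 11: S(S(S(S(S(S(add(Z, mul(add(SZ, Z), SSSZ))))))))
  step 12: S(S(S(S(S(S(mul(add(SZ, Z), SSSZ)))))))
  step 13: S(S(S(S(S(S(mul(S(add(Z, Z)), SSSZ)))))))
  step 14: S(S(S(S(S(S(add(SSSZ, mul(add(Z, Z), SSSZ))))))))
  step 15: S(S(S(S(S(S(S(add(SSZ, mul(add(Z, Z), SSSZ)))))))))
  step 16: S(S(S(S(S(S(S(S(add(SZ, mul(add(Z, Z), SSSZ))))))))))
  step 17: S(S(S(S(S(S(S(S(S(add(Z, mul(add(Z, Z), SSSZ)))))))))))
  step 18: S(S(S(S(S(S(S(S(S(mul(add(Z, Z), SSSZ))))))))))
  step 19: S(S(S(S(S(S(S(S(S(mul(Z, SSSZ))))))))))
  step 20: S^9(Z)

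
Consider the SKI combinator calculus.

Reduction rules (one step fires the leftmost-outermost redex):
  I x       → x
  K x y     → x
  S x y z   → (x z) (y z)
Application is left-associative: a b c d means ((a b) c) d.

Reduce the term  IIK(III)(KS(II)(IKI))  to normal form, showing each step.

  start: IIK(III)(KS(II)(IKI))
  [1] IK(III)(KS(II)(IKI))
  [2] K(III)(KS(II)(IKI))
  [3] III
  [4] II
  [5] I

Answer: normal form = I  (in 5 steps)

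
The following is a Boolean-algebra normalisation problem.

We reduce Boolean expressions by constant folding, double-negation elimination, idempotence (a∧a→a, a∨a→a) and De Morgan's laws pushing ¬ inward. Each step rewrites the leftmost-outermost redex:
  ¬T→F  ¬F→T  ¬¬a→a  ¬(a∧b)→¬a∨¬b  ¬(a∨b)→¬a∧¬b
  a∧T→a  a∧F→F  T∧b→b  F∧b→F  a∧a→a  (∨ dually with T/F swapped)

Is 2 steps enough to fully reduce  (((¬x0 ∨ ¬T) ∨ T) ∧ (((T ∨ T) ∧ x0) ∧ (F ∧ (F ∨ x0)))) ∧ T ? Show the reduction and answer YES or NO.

  start: (((¬x0 ∨ ¬T) ∨ T) ∧ (((T ∨ T) ∧ x0) ∧ (F ∧ (F ∨ x0)))) ∧ T
  →1  ((¬x0 ∨ ¬T) ∨ T) ∧ (((T ∨ T) ∧ x0) ∧ (F ∧ (F ∨ x0)))
  →2  T ∧ (((T ∨ T) ∧ x0) ∧ (F ∧ (F ∨ x0)))

Answer: NO — after 2 steps the term is T ∧ (((T ∨ T) ∧ x0) ∧ (F ∧ (F ∨ x0))), not yet normal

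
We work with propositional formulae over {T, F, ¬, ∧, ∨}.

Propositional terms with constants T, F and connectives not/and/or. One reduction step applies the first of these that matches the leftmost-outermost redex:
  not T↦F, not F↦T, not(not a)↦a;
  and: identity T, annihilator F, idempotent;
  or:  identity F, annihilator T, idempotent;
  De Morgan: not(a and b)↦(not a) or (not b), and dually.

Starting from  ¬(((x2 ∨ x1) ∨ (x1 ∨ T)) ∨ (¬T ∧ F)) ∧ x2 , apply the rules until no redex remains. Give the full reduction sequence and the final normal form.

  start: ¬(((x2 ∨ x1) ∨ (x1 ∨ T)) ∨ (¬T ∧ F)) ∧ x2
  step 1: (¬((x2 ∨ x1) ∨ (x1 ∨ T)) ∧ ¬(¬T ∧ F)) ∧ x2
  step 2: ((¬(x2 ∨ x1) ∧ ¬(x1 ∨ T)) ∧ ¬(¬T ∧ F)) ∧ x2
  step 3: (((¬x2 ∧ ¬x1) ∧ ¬(x1 ∨ T)) ∧ ¬(¬T ∧ F)) ∧ x2
  step 4: (((¬x2 ∧ ¬x1) ∧ (¬x1 ∧ ¬T)) ∧ ¬(¬T ∧ F)) ∧ x2
  step 5: (((¬x2 ∧ ¬x1) ∧ (¬x1 ∧ F)) ∧ ¬(¬T ∧ F)) ∧ x2
  step 6: (((¬x2 ∧ ¬x1) ∧ F) ∧ ¬(¬T ∧ F)) ∧ x2
  step 7: (F ∧ ¬(¬T ∧ F)) ∧ x2
  step 8: F ∧ x2
  step 9: F

Answer: normal form = F  (in 9 steps)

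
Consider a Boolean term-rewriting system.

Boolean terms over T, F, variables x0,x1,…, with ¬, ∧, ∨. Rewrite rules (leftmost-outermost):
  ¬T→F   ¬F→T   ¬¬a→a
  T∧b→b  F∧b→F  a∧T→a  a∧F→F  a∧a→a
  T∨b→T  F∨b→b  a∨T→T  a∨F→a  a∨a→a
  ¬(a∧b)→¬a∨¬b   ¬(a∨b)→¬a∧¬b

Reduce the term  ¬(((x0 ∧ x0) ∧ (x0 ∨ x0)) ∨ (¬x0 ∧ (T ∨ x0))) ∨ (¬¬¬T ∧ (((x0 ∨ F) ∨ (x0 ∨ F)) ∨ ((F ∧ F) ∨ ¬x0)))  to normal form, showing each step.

  start: ¬(((x0 ∧ x0) ∧ (x0 ∨ x0)) ∨ (¬x0 ∧ (T ∨ x0))) ∨ (¬¬¬T ∧ (((x0 ∨ F) ∨ (x0 ∨ F)) ∨ ((F ∧ F) ∨ ¬x0)))
  step 1: (¬((x0 ∧ x0) ∧ (x0 ∨ x0)) ∧ ¬(¬x0 ∧ (T ∨ x0))) ∨ (¬¬¬T ∧ (((x0 ∨ F) ∨ (x0 ∨ F)) ∨ ((F ∧ F) ∨ ¬x0)))
  step 2: ((¬(x0 ∧ x0) ∨ ¬(x0 ∨ x0)) ∧ ¬(¬x0 ∧ (T ∨ x0))) ∨ (¬¬¬T ∧ (((x0 ∨ F) ∨ (x0 ∨ F)) ∨ ((F ∧ F) ∨ ¬x0)))
  step 3: (((¬x0 ∨ ¬x0) ∨ ¬(x0 ∨ x0)) ∧ ¬(¬x0 ∧ (T ∨ x0))) ∨ (¬¬¬T ∧ (((x0 ∨ F) ∨ (x0 ∨ F)) ∨ ((F ∧ F) ∨ ¬x0)))
  step 4: ((¬x0 ∨ ¬(x0 ∨ x0)) ∧ ¬(¬x0 ∧ (T ∨ x0))) ∨ (¬¬¬T ∧ (((x0 ∨ F) ∨ (x0 ∨ F)) ∨ ((F ∧ F) ∨ ¬x0)))
  step 5: ((¬x0 ∨ (¬x0 ∧ ¬x0)) ∧ ¬(¬x0 ∧ (T ∨ x0))) ∨ (¬¬¬T ∧ (((x0 ∨ F) ∨ (x0 ∨ F)) ∨ ((F ∧ F) ∨ ¬x0)))
  step 6: ((¬x0 ∨ ¬x0) ∧ ¬(¬x0 ∧ (T ∨ x0))) ∨ (¬¬¬T ∧ (((x0 ∨ F) ∨ (x0 ∨ F)) ∨ ((F ∧ F) ∨ ¬x0)))
  step 7: (¬x0 ∧ ¬(¬x0 ∧ (T ∨ x0))) ∨ (¬¬¬T ∧ (((x0 ∨ F) ∨ (x0 ∨ F)) ∨ ((F ∧ F) ∨ ¬x0)))
  step 8: (¬x0 ∧ (¬¬x0 ∨ ¬(T ∨ x0))) ∨ (¬¬¬T ∧ (((x0 ∨ F) ∨ (x0 ∨ F)) ∨ ((F ∧ F) ∨ ¬x0)))
  step 9: (¬x0 ∧ (x0 ∨ ¬(T ∨ x0))) ∨ (¬¬¬T ∧ (((x0 ∨ F) ∨ (x0 ∨ F)) ∨ ((F ∧ F) ∨ ¬x0)))
  step 10: (¬x0 ∧ (x0 ∨ (¬T ∧ ¬x0))) ∨ (¬¬¬T ∧ (((x0 ∨ F) ∨ (x0 ∨ F)) ∨ ((F ∧ F) ∨ ¬x0)))
  step 11: (¬x0 ∧ (x0 ∨ (F ∧ ¬x0))) ∨ (¬¬¬T ∧ (((x0 ∨ F) ∨ (x0 ∨ F)) ∨ ((F ∧ F) ∨ ¬x0)))
  step 12: (¬x0 ∧ (x0 ∨ F)) ∨ (¬¬¬T ∧ (((x0 ∨ F) ∨ (x0 ∨ F)) ∨ ((F ∧ F) ∨ ¬x0)))
  step 13: (¬x0 ∧ x0) ∨ (¬¬¬T ∧ (((x0 ∨ F) ∨ (x0 ∨ F)) ∨ ((F ∧ F) ∨ ¬x0)))
  step 14: (¬x0 ∧ x0) ∨ (¬T ∧ (((x0 ∨ F) ∨ (x0 ∨ F)) ∨ ((F ∧ F) ∨ ¬x0)))
  step 15: (¬x0 ∧ x0) ∨ (F ∧ (((x0 ∨ F) ∨ (x0 ∨ F)) ∨ ((F ∧ F) ∨ ¬x0)))
  step 16: (¬x0 ∧ x0) ∨ F
  step 17: ¬x0 ∧ x0

Answer: normal form = ¬x0 ∧ x0  (in 17 steps)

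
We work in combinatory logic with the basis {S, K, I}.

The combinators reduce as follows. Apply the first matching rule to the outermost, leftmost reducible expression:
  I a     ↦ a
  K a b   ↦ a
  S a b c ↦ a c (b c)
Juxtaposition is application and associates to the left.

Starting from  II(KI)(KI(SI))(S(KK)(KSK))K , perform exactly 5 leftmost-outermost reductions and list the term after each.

  start: II(KI)(KI(SI))(S(KK)(KSK))K
  [1] I(KI)(KI(SI))(S(KK)(KSK))K
  [2] KI(KI(SI))(S(KK)(KSK))K
  [3] I(S(KK)(KSK))K
  [4] S(KK)(KSK)K
  [5] KKK(KSKK)

Answer: after 5 steps: KKK(KSKK)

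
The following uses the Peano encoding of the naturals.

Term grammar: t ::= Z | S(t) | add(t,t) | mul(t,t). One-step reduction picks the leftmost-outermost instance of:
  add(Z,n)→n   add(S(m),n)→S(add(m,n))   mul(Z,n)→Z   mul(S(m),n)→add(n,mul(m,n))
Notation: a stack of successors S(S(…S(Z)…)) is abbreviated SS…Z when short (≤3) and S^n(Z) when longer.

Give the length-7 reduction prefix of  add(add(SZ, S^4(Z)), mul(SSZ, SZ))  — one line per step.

Answer: after 7 steps: S(S(S(S(S(add(Z, mul(SSZ, SZ)))))))

Derivation:
  start: add(add(SZ, S^4(Z)), mul(SSZ, SZ))
  [1] add(S(add(Z, S^4(Z))), mul(SSZ, SZ))
  [2] S(add(add(Z, S^4(Z)), mul(SSZ, SZ)))
  [3] S(add(S^4(Z), mul(SSZ, SZ)))
  [4] S(S(add(SSSZ, mul(SSZ, SZ))))
  [5] S(S(S(add(SSZ, mul(SSZ, SZ)))))
  [6] S(S(S(S(add(SZ, mul(SSZ, SZ))))))
  [7] S(S(S(S(S(add(Z, mul(SSZ, SZ)))))))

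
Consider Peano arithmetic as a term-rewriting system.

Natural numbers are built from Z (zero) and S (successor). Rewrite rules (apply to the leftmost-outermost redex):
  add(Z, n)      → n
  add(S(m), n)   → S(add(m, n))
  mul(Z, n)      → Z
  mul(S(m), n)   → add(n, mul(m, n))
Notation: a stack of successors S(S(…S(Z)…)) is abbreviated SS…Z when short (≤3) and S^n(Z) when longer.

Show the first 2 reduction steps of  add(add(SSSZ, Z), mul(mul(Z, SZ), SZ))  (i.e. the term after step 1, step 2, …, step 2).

Answer: after 2 steps: S(add(add(SSZ, Z), mul(mul(Z, SZ), SZ)))

Derivation:
  start: add(add(SSSZ, Z), mul(mul(Z, SZ), SZ))
  [1] add(S(add(SSZ, Z)), mul(mul(Z, SZ), SZ))
  [2] S(add(add(SSZ, Z), mul(mul(Z, SZ), SZ)))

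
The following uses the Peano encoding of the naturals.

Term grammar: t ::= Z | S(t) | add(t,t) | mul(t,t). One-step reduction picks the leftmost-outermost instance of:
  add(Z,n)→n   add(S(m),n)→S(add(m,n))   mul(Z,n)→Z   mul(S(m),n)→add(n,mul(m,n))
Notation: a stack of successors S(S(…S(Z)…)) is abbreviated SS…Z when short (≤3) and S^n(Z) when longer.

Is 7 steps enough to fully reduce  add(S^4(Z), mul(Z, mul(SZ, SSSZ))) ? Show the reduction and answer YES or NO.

Answer: YES — reaches normal form S^4(Z) in 6 ≤ 7 steps

Reduction:
  start: add(S^4(Z), mul(Z, mul(SZ, SSSZ)))
  →1  S(add(SSSZ, mul(Z, mul(SZ, SSSZ))))
  →2  S(S(add(SSZ, mul(Z, mul(SZ, SSSZ)))))
  →3  S(S(S(add(SZ, mul(Z, mul(SZ, SSSZ))))))
  →4  S(S(S(S(add(Z, mul(Z, mul(SZ, SSSZ)))))))
  →5  S(S(S(S(mul(Z, mul(SZ, SSSZ))))))
  →6  S^4(Z)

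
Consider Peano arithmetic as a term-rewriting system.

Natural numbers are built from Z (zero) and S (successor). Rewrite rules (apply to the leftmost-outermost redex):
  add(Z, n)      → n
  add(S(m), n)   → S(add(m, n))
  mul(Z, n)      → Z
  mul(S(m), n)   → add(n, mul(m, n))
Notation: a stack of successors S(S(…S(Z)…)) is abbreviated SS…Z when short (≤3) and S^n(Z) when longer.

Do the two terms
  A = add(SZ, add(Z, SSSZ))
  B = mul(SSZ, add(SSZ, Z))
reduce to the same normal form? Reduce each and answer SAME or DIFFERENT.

Answer: SAME — A ⇓ S^4(Z), B ⇓ S^4(Z)

Reduction:
Term A:
  start: add(SZ, add(Z, SSSZ))
  [1] S(add(Z, add(Z, SSSZ)))
  [2] S(add(Z, SSSZ))
  [3] S^4(Z)

Term B:
  start: mul(SSZ, add(SSZ, Z))
  [1] add(add(SSZ, Z), mul(SZ, add(SSZ, Z)))
  [2] add(S(add(SZ, Z)), mul(SZ, add(SSZ, Z)))
  [3] S(add(add(SZ, Z), mul(SZ, add(SSZ, Z))))
  [4] S(add(S(add(Z, Z)), mul(SZ, add(SSZ, Z))))
  [5] S(S(add(add(Z, Z), mul(SZ, add(SSZ, Z)))))
  [6] S(S(add(Z, mul(SZ, add(SSZ, Z)))))
  [7] S(S(mul(SZ, add(SSZ, Z))))
  [8] S(S(add(add(SSZ, Z), mul(Z, add(SSZ, Z)))))
  [9] S(S(add(S(add(SZ, Z)), mul(Z, add(SSZ, Z)))))
  [10] S(S(S(add(add(SZ, Z), mul(Z, add(SSZ, Z))))))
  [11] S(S(S(add(S(add(Z, Z)), mul(Z, add(SSZ, Z))))))
  [12] S(S(S(S(add(add(Z, Z), mul(Z, add(SSZ, Z)))))))
  [13] S(S(S(S(add(Z, mul(Z, add(SSZ, Z)))))))
  [14] S(S(S(S(mul(Z, add(SSZ, Z))))))
  [15] S^4(Z)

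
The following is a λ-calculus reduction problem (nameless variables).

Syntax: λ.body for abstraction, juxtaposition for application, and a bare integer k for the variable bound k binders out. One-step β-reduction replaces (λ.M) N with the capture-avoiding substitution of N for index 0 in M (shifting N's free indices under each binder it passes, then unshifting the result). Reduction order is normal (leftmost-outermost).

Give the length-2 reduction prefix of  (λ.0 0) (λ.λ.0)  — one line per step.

  start: (λ.0 0) (λ.λ.0)
  step 1: (λ.λ.0) (λ.λ.0)
  step 2: λ.0

Answer: after 2 steps: λ.0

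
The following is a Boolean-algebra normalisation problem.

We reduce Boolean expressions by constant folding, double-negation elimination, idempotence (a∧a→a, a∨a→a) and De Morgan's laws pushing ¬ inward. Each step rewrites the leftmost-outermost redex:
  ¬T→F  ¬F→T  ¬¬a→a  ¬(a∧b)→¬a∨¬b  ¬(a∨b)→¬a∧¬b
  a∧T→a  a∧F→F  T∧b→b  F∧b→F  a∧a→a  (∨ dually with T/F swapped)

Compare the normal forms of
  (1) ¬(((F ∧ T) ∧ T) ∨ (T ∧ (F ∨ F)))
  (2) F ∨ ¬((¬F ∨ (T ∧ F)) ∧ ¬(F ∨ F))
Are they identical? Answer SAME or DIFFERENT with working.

Term A:
  start: ¬(((F ∧ T) ∧ T) ∨ (T ∧ (F ∨ F)))
  step 1: ¬((F ∧ T) ∧ T) ∧ ¬(T ∧ (F ∨ F))
  step 2: (¬(F ∧ T) ∨ ¬T) ∧ ¬(T ∧ (F ∨ F))
  step 3: ((¬F ∨ ¬T) ∨ ¬T) ∧ ¬(T ∧ (F ∨ F))
  step 4: ((T ∨ ¬T) ∨ ¬T) ∧ ¬(T ∧ (F ∨ F))
  step 5: (T ∨ ¬T) ∧ ¬(T ∧ (F ∨ F))
  step 6: T ∧ ¬(T ∧ (F ∨ F))
  step 7: ¬(T ∧ (F ∨ F))
  step 8: ¬T ∨ ¬(F ∨ F)
  step 9: F ∨ ¬(F ∨ F)
  step 10: ¬(F ∨ F)
  step 11: ¬F ∧ ¬F
  step 12: ¬F
  step 13: T

Term B:
  start: F ∨ ¬((¬F ∨ (T ∧ F)) ∧ ¬(F ∨ F))
  step 1: ¬((¬F ∨ (T ∧ F)) ∧ ¬(F ∨ F))
  step 2: ¬(¬F ∨ (T ∧ F)) ∨ ¬¬(F ∨ F)
  step 3: (¬¬F ∧ ¬(T ∧ F)) ∨ ¬¬(F ∨ F)
  step 4: (F ∧ ¬(T ∧ F)) ∨ ¬¬(F ∨ F)
  step 5: F ∨ ¬¬(F ∨ F)
  step 6: ¬¬(F ∨ F)
  step 7: F ∨ F
  step 8: F

Answer: DIFFERENT — A ⇓ T, B ⇓ F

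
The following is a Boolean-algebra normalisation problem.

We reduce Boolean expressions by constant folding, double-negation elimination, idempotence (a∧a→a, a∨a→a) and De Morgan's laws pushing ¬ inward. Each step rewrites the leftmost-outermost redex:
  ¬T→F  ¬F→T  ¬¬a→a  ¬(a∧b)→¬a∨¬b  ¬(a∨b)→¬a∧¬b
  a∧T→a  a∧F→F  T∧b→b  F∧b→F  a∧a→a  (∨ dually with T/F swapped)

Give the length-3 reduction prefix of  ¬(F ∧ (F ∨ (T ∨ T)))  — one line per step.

Answer: after 3 steps: T

Working:
  start: ¬(F ∧ (F ∨ (T ∨ T)))
  →1  ¬F ∨ ¬(F ∨ (T ∨ T))
  →2  T ∨ ¬(F ∨ (T ∨ T))
  →3  T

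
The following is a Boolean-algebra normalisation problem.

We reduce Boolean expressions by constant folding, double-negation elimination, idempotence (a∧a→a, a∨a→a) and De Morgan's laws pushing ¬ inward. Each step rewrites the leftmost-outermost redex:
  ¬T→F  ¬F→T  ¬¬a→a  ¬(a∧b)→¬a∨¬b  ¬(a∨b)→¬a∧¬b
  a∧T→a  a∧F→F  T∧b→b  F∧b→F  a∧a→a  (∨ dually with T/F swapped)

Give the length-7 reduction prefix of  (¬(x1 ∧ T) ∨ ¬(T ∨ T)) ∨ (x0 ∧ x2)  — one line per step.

  start: (¬(x1 ∧ T) ∨ ¬(T ∨ T)) ∨ (x0 ∧ x2)
  step 1: ((¬x1 ∨ ¬T) ∨ ¬(T ∨ T)) ∨ (x0 ∧ x2)
  step 2: ((¬x1 ∨ F) ∨ ¬(T ∨ T)) ∨ (x0 ∧ x2)
  step 3: (¬x1 ∨ ¬(T ∨ T)) ∨ (x0 ∧ x2)
  step 4: (¬x1 ∨ (¬T ∧ ¬T)) ∨ (x0 ∧ x2)
  step 5: (¬x1 ∨ ¬T) ∨ (x0 ∧ x2)
  step 6: (¬x1 ∨ F) ∨ (x0 ∧ x2)
  step 7: ¬x1 ∨ (x0 ∧ x2)

Answer: after 7 steps: ¬x1 ∨ (x0 ∧ x2)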